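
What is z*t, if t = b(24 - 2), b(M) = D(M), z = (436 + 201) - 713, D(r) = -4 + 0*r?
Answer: 304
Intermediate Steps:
D(r) = -4 (D(r) = -4 + 0 = -4)
z = -76 (z = 637 - 713 = -76)
b(M) = -4
t = -4
z*t = -76*(-4) = 304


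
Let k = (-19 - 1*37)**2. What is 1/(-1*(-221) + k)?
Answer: 1/3357 ≈ 0.00029788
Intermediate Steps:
k = 3136 (k = (-19 - 37)**2 = (-56)**2 = 3136)
1/(-1*(-221) + k) = 1/(-1*(-221) + 3136) = 1/(221 + 3136) = 1/3357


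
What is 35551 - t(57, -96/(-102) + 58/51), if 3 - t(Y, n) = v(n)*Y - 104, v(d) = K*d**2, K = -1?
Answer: 30516464/867 ≈ 35198.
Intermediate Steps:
v(d) = -d**2
t(Y, n) = 107 + Y*n**2 (t(Y, n) = 3 - ((-n**2)*Y - 104) = 3 - (-Y*n**2 - 104) = 3 - (-104 - Y*n**2) = 3 + (104 + Y*n**2) = 107 + Y*n**2)
35551 - t(57, -96/(-102) + 58/51) = 35551 - (107 + 57*(-96/(-102) + 58/51)**2) = 35551 - (107 + 57*(-96*(-1/102) + 58*(1/51))**2) = 35551 - (107 + 57*(16/17 + 58/51)**2) = 35551 - (107 + 57*(106/51)**2) = 35551 - (107 + 57*(11236/2601)) = 35551 - (107 + 213484/867) = 35551 - 1*306253/867 = 35551 - 306253/867 = 30516464/867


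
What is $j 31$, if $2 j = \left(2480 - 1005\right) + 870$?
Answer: $\frac{72695}{2} \approx 36348.0$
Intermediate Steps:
$j = \frac{2345}{2}$ ($j = \frac{\left(2480 - 1005\right) + 870}{2} = \frac{1475 + 870}{2} = \frac{1}{2} \cdot 2345 = \frac{2345}{2} \approx 1172.5$)
$j 31 = \frac{2345}{2} \cdot 31 = \frac{72695}{2}$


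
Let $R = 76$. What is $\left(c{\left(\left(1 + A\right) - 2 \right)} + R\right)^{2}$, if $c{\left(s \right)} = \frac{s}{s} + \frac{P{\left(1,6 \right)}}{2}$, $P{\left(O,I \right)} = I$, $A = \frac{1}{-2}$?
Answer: $6400$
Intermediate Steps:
$A = - \frac{1}{2} \approx -0.5$
$c{\left(s \right)} = 4$ ($c{\left(s \right)} = \frac{s}{s} + \frac{6}{2} = 1 + 6 \cdot \frac{1}{2} = 1 + 3 = 4$)
$\left(c{\left(\left(1 + A\right) - 2 \right)} + R\right)^{2} = \left(4 + 76\right)^{2} = 80^{2} = 6400$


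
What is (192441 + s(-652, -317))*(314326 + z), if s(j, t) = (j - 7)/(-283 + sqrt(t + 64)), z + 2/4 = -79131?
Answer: 7272816658363091/160684 + 309986351*I*sqrt(253)/160684 ≈ 4.5262e+10 + 30685.0*I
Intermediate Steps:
z = -158263/2 (z = -1/2 - 79131 = -158263/2 ≈ -79132.)
s(j, t) = (-7 + j)/(-283 + sqrt(64 + t))
(192441 + s(-652, -317))*(314326 + z) = (192441 + (-7 - 652)/(-283 + sqrt(64 - 317)))*(314326 - 158263/2) = (192441 - 659/(-283 + sqrt(-253)))*(470389/2) = (192441 - 659/(-283 + I*sqrt(253)))*(470389/2) = 90522129549/2 - 309986351/(2*(-283 + I*sqrt(253)))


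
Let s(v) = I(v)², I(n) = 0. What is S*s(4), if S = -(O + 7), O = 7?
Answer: 0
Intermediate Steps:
s(v) = 0 (s(v) = 0² = 0)
S = -14 (S = -(7 + 7) = -14 ≈ -14.000)
S*s(4) = -14*0 = 0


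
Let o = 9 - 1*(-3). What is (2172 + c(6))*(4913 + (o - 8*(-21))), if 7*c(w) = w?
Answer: 77464530/7 ≈ 1.1066e+7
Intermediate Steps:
o = 12 (o = 9 + 3 = 12)
c(w) = w/7
(2172 + c(6))*(4913 + (o - 8*(-21))) = (2172 + (1/7)*6)*(4913 + (12 - 8*(-21))) = (2172 + 6/7)*(4913 + (12 + 168)) = 15210*(4913 + 180)/7 = (15210/7)*5093 = 77464530/7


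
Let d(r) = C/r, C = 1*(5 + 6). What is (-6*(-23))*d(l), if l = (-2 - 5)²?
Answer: 1518/49 ≈ 30.980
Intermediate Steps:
C = 11 (C = 1*11 = 11)
l = 49 (l = (-7)² = 49)
d(r) = 11/r
(-6*(-23))*d(l) = (-6*(-23))*(11/49) = 138*(11*(1/49)) = 138*(11/49) = 1518/49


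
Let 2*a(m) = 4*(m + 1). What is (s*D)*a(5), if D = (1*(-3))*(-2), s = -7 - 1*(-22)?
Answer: 1080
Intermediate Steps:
a(m) = 2 + 2*m (a(m) = (4*(m + 1))/2 = (4*(1 + m))/2 = (4 + 4*m)/2 = 2 + 2*m)
s = 15 (s = -7 + 22 = 15)
D = 6 (D = -3*(-2) = 6)
(s*D)*a(5) = (15*6)*(2 + 2*5) = 90*(2 + 10) = 90*12 = 1080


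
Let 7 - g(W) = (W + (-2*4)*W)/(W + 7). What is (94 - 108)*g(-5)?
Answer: 147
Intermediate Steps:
g(W) = 7 + 7*W/(7 + W) (g(W) = 7 - (W + (-2*4)*W)/(W + 7) = 7 - (W - 8*W)/(7 + W) = 7 - (-7*W)/(7 + W) = 7 - (-7)*W/(7 + W) = 7 + 7*W/(7 + W))
(94 - 108)*g(-5) = (94 - 108)*(7*(7 + 2*(-5))/(7 - 5)) = -98*(7 - 10)/2 = -98*(-3)/2 = -14*(-21/2) = 147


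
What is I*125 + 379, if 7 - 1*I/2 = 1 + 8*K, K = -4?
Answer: 9879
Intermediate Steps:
I = 76 (I = 14 - 2*(1 + 8*(-4)) = 14 - 2*(1 - 32) = 14 - 2*(-31) = 14 + 62 = 76)
I*125 + 379 = 76*125 + 379 = 9500 + 379 = 9879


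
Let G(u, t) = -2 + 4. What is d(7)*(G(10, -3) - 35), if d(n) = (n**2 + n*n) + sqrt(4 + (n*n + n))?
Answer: -3234 - 66*sqrt(15) ≈ -3489.6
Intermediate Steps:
G(u, t) = 2
d(n) = sqrt(4 + n + n**2) + 2*n**2 (d(n) = (n**2 + n**2) + sqrt(4 + (n**2 + n)) = 2*n**2 + sqrt(4 + (n + n**2)) = 2*n**2 + sqrt(4 + n + n**2) = sqrt(4 + n + n**2) + 2*n**2)
d(7)*(G(10, -3) - 35) = (sqrt(4 + 7 + 7**2) + 2*7**2)*(2 - 35) = (sqrt(4 + 7 + 49) + 2*49)*(-33) = (sqrt(60) + 98)*(-33) = (2*sqrt(15) + 98)*(-33) = (98 + 2*sqrt(15))*(-33) = -3234 - 66*sqrt(15)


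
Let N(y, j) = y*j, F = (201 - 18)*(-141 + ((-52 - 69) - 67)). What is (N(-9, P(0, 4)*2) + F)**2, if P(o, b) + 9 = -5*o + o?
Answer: 3605402025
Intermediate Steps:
P(o, b) = -9 - 4*o (P(o, b) = -9 + (-5*o + o) = -9 - 4*o)
F = -60207 (F = 183*(-141 + (-121 - 67)) = 183*(-141 - 188) = 183*(-329) = -60207)
N(y, j) = j*y
(N(-9, P(0, 4)*2) + F)**2 = (((-9 - 4*0)*2)*(-9) - 60207)**2 = (((-9 + 0)*2)*(-9) - 60207)**2 = (-9*2*(-9) - 60207)**2 = (-18*(-9) - 60207)**2 = (162 - 60207)**2 = (-60045)**2 = 3605402025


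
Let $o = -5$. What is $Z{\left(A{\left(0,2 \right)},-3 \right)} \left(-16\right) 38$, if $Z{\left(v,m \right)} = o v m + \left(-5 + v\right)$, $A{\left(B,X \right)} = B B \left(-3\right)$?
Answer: $3040$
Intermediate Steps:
$A{\left(B,X \right)} = - 3 B^{2}$ ($A{\left(B,X \right)} = B^{2} \left(-3\right) = - 3 B^{2}$)
$Z{\left(v,m \right)} = -5 + v - 5 m v$ ($Z{\left(v,m \right)} = - 5 v m + \left(-5 + v\right) = - 5 m v + \left(-5 + v\right) = -5 + v - 5 m v$)
$Z{\left(A{\left(0,2 \right)},-3 \right)} \left(-16\right) 38 = \left(-5 - 3 \cdot 0^{2} - - 15 \left(- 3 \cdot 0^{2}\right)\right) \left(-16\right) 38 = \left(-5 - 0 - - 15 \left(\left(-3\right) 0\right)\right) \left(-16\right) 38 = \left(-5 + 0 - \left(-15\right) 0\right) \left(-16\right) 38 = \left(-5 + 0 + 0\right) \left(-16\right) 38 = \left(-5\right) \left(-16\right) 38 = 80 \cdot 38 = 3040$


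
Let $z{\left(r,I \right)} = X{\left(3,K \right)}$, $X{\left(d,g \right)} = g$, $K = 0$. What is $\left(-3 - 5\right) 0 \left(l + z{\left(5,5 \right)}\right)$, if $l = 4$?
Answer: $0$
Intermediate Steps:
$z{\left(r,I \right)} = 0$
$\left(-3 - 5\right) 0 \left(l + z{\left(5,5 \right)}\right) = \left(-3 - 5\right) 0 \left(4 + 0\right) = \left(-8\right) 0 \cdot 4 = 0 \cdot 4 = 0$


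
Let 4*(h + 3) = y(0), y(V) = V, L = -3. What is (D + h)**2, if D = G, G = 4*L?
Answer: 225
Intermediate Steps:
G = -12 (G = 4*(-3) = -12)
D = -12
h = -3 (h = -3 + (1/4)*0 = -3 + 0 = -3)
(D + h)**2 = (-12 - 3)**2 = (-15)**2 = 225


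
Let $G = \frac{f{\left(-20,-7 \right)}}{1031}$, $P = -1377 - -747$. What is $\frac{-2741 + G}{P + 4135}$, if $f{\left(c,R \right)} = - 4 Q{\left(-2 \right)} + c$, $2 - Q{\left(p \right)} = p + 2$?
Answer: $- \frac{2825999}{3613655} \approx -0.78203$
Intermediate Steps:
$Q{\left(p \right)} = - p$ ($Q{\left(p \right)} = 2 - \left(p + 2\right) = 2 - \left(2 + p\right) = - p$)
$P = -630$ ($P = -1377 + 747 = -630$)
$f{\left(c,R \right)} = -8 + c$ ($f{\left(c,R \right)} = - 4 \left(\left(-1\right) \left(-2\right)\right) + c = \left(-4\right) 2 + c = -8 + c$)
$G = - \frac{28}{1031}$ ($G = \frac{-8 - 20}{1031} = \left(-28\right) \frac{1}{1031} = - \frac{28}{1031} \approx -0.027158$)
$\frac{-2741 + G}{P + 4135} = \frac{-2741 - \frac{28}{1031}}{-630 + 4135} = - \frac{2825999}{1031 \cdot 3505} = \left(- \frac{2825999}{1031}\right) \frac{1}{3505} = - \frac{2825999}{3613655}$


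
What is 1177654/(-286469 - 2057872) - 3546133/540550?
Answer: -8949925853053/1267233527550 ≈ -7.0626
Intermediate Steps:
1177654/(-286469 - 2057872) - 3546133/540550 = 1177654/(-2344341) - 3546133*1/540550 = 1177654*(-1/2344341) - 3546133/540550 = -1177654/2344341 - 3546133/540550 = -8949925853053/1267233527550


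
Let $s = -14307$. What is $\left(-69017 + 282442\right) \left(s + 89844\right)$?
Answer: $16121484225$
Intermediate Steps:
$\left(-69017 + 282442\right) \left(s + 89844\right) = \left(-69017 + 282442\right) \left(-14307 + 89844\right) = 213425 \cdot 75537 = 16121484225$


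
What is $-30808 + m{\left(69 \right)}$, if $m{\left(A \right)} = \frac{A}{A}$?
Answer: $-30807$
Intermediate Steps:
$m{\left(A \right)} = 1$
$-30808 + m{\left(69 \right)} = -30808 + 1 = -30807$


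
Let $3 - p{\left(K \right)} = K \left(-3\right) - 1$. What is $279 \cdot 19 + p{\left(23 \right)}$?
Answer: $5374$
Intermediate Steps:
$p{\left(K \right)} = 4 + 3 K$ ($p{\left(K \right)} = 3 - \left(K \left(-3\right) - 1\right) = 3 - \left(- 3 K - 1\right) = 3 - \left(-1 - 3 K\right) = 3 + \left(1 + 3 K\right) = 4 + 3 K$)
$279 \cdot 19 + p{\left(23 \right)} = 279 \cdot 19 + \left(4 + 3 \cdot 23\right) = 5301 + \left(4 + 69\right) = 5301 + 73 = 5374$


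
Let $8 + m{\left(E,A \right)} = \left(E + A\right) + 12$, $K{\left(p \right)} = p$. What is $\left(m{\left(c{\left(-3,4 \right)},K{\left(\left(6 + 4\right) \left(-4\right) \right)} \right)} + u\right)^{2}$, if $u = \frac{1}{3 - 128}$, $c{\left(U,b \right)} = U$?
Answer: $\frac{23775376}{15625} \approx 1521.6$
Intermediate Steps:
$m{\left(E,A \right)} = 4 + A + E$ ($m{\left(E,A \right)} = -8 + \left(\left(E + A\right) + 12\right) = -8 + \left(\left(A + E\right) + 12\right) = -8 + \left(12 + A + E\right) = 4 + A + E$)
$u = - \frac{1}{125}$ ($u = \frac{1}{-125} = - \frac{1}{125} \approx -0.008$)
$\left(m{\left(c{\left(-3,4 \right)},K{\left(\left(6 + 4\right) \left(-4\right) \right)} \right)} + u\right)^{2} = \left(\left(4 + \left(6 + 4\right) \left(-4\right) - 3\right) - \frac{1}{125}\right)^{2} = \left(\left(4 + 10 \left(-4\right) - 3\right) - \frac{1}{125}\right)^{2} = \left(\left(4 - 40 - 3\right) - \frac{1}{125}\right)^{2} = \left(-39 - \frac{1}{125}\right)^{2} = \left(- \frac{4876}{125}\right)^{2} = \frac{23775376}{15625}$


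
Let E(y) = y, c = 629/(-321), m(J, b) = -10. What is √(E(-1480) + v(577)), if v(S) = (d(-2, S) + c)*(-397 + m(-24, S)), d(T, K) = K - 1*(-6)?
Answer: I*√24519995238/321 ≈ 487.81*I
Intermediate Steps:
d(T, K) = 6 + K (d(T, K) = K + 6 = 6 + K)
c = -629/321 (c = 629*(-1/321) = -629/321 ≈ -1.9595)
v(S) = -527879/321 - 407*S (v(S) = ((6 + S) - 629/321)*(-397 - 10) = (1297/321 + S)*(-407) = -527879/321 - 407*S)
√(E(-1480) + v(577)) = √(-1480 + (-527879/321 - 407*577)) = √(-1480 + (-527879/321 - 234839)) = √(-1480 - 75911198/321) = √(-76386278/321) = I*√24519995238/321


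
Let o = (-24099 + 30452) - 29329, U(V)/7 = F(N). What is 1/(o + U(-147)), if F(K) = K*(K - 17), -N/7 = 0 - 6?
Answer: -1/15626 ≈ -6.3996e-5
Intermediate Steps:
N = 42 (N = -7*(0 - 6) = -7*(-6) = 42)
F(K) = K*(-17 + K)
U(V) = 7350 (U(V) = 7*(42*(-17 + 42)) = 7*(42*25) = 7*1050 = 7350)
o = -22976 (o = 6353 - 29329 = -22976)
1/(o + U(-147)) = 1/(-22976 + 7350) = 1/(-15626) = -1/15626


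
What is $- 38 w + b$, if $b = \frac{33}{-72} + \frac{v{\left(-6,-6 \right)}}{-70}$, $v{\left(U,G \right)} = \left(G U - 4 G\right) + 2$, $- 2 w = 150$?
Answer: $\frac{2392871}{840} \approx 2848.7$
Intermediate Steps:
$w = -75$ ($w = \left(- \frac{1}{2}\right) 150 = -75$)
$v{\left(U,G \right)} = 2 - 4 G + G U$ ($v{\left(U,G \right)} = \left(- 4 G + G U\right) + 2 = 2 - 4 G + G U$)
$b = - \frac{1129}{840}$ ($b = \frac{33}{-72} + \frac{2 - -24 - -36}{-70} = 33 \left(- \frac{1}{72}\right) + \left(2 + 24 + 36\right) \left(- \frac{1}{70}\right) = - \frac{11}{24} + 62 \left(- \frac{1}{70}\right) = - \frac{11}{24} - \frac{31}{35} = - \frac{1129}{840} \approx -1.344$)
$- 38 w + b = \left(-38\right) \left(-75\right) - \frac{1129}{840} = 2850 - \frac{1129}{840} = \frac{2392871}{840}$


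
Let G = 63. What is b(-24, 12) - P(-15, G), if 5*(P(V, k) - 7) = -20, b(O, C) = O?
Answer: -27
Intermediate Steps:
P(V, k) = 3 (P(V, k) = 7 + (1/5)*(-20) = 7 - 4 = 3)
b(-24, 12) - P(-15, G) = -24 - 1*3 = -24 - 3 = -27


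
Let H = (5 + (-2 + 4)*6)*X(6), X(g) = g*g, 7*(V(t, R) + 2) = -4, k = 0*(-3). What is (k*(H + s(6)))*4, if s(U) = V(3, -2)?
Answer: 0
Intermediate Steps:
k = 0
V(t, R) = -18/7 (V(t, R) = -2 + (⅐)*(-4) = -2 - 4/7 = -18/7)
s(U) = -18/7
X(g) = g²
H = 612 (H = (5 + (-2 + 4)*6)*6² = (5 + 2*6)*36 = (5 + 12)*36 = 17*36 = 612)
(k*(H + s(6)))*4 = (0*(612 - 18/7))*4 = (0*(4266/7))*4 = 0*4 = 0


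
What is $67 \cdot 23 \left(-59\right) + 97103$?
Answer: $6184$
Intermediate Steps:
$67 \cdot 23 \left(-59\right) + 97103 = 1541 \left(-59\right) + 97103 = -90919 + 97103 = 6184$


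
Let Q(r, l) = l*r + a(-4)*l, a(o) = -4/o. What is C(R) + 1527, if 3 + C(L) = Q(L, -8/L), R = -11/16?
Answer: 16804/11 ≈ 1527.6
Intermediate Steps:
Q(r, l) = l + l*r (Q(r, l) = l*r + (-4/(-4))*l = l*r + (-4*(-¼))*l = l*r + 1*l = l*r + l = l + l*r)
R = -11/16 (R = -11*1/16 = -11/16 ≈ -0.68750)
C(L) = -3 - 8*(1 + L)/L (C(L) = -3 + (-8/L)*(1 + L) = -3 - 8*(1 + L)/L)
C(R) + 1527 = (-11 - 8/(-11/16)) + 1527 = (-11 - 8*(-16/11)) + 1527 = (-11 + 128/11) + 1527 = 7/11 + 1527 = 16804/11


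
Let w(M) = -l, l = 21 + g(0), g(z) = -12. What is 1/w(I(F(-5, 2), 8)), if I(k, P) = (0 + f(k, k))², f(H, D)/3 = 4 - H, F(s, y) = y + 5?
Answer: -⅑ ≈ -0.11111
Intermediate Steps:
F(s, y) = 5 + y
f(H, D) = 12 - 3*H (f(H, D) = 3*(4 - H) = 12 - 3*H)
I(k, P) = (12 - 3*k)² (I(k, P) = (0 + (12 - 3*k))² = (12 - 3*k)²)
l = 9 (l = 21 - 12 = 9)
w(M) = -9 (w(M) = -1*9 = -9)
1/w(I(F(-5, 2), 8)) = 1/(-9) = -⅑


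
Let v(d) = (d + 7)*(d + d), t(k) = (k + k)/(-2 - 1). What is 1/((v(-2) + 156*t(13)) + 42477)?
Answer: 1/41105 ≈ 2.4328e-5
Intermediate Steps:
t(k) = -2*k/3 (t(k) = (2*k)/(-3) = (2*k)*(-⅓) = -2*k/3)
v(d) = 2*d*(7 + d) (v(d) = (7 + d)*(2*d) = 2*d*(7 + d))
1/((v(-2) + 156*t(13)) + 42477) = 1/((2*(-2)*(7 - 2) + 156*(-⅔*13)) + 42477) = 1/((2*(-2)*5 + 156*(-26/3)) + 42477) = 1/((-20 - 1352) + 42477) = 1/(-1372 + 42477) = 1/41105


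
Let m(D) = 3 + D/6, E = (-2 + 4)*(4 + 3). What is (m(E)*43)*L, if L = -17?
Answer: -11696/3 ≈ -3898.7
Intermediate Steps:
E = 14 (E = 2*7 = 14)
m(D) = 3 + D/6 (m(D) = 3 + D*(1/6) = 3 + D/6)
(m(E)*43)*L = ((3 + (1/6)*14)*43)*(-17) = ((3 + 7/3)*43)*(-17) = ((16/3)*43)*(-17) = (688/3)*(-17) = -11696/3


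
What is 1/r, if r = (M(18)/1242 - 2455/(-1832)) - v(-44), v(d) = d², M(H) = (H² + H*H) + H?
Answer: -126408/244488709 ≈ -0.00051703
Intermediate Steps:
M(H) = H + 2*H² (M(H) = (H² + H²) + H = 2*H² + H = H + 2*H²)
r = -244488709/126408 (r = ((18*(1 + 2*18))/1242 - 2455/(-1832)) - 1*(-44)² = ((18*(1 + 36))*(1/1242) - 2455*(-1/1832)) - 1*1936 = ((18*37)*(1/1242) + 2455/1832) - 1936 = (666*(1/1242) + 2455/1832) - 1936 = (37/69 + 2455/1832) - 1936 = 237179/126408 - 1936 = -244488709/126408 ≈ -1934.1)
1/r = 1/(-244488709/126408) = -126408/244488709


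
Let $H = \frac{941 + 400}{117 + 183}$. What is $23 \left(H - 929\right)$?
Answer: $- \frac{2126419}{100} \approx -21264.0$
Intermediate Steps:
$H = \frac{447}{100}$ ($H = \frac{1341}{300} = 1341 \cdot \frac{1}{300} = \frac{447}{100} \approx 4.47$)
$23 \left(H - 929\right) = 23 \left(\frac{447}{100} - 929\right) = 23 \left(- \frac{92453}{100}\right) = - \frac{2126419}{100}$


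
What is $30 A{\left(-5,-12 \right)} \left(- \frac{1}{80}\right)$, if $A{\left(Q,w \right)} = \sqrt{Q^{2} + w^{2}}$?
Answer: $- \frac{39}{8} \approx -4.875$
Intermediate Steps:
$30 A{\left(-5,-12 \right)} \left(- \frac{1}{80}\right) = 30 \sqrt{\left(-5\right)^{2} + \left(-12\right)^{2}} \left(- \frac{1}{80}\right) = 30 \sqrt{25 + 144} \left(\left(-1\right) \frac{1}{80}\right) = 30 \sqrt{169} \left(- \frac{1}{80}\right) = 30 \cdot 13 \left(- \frac{1}{80}\right) = 390 \left(- \frac{1}{80}\right) = - \frac{39}{8}$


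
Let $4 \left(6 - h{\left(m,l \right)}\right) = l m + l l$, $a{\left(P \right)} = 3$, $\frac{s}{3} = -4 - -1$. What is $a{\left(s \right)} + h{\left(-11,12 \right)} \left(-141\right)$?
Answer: $-420$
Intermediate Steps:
$s = -9$ ($s = 3 \left(-4 - -1\right) = 3 \left(-4 + 1\right) = 3 \left(-3\right) = -9$)
$h{\left(m,l \right)} = 6 - \frac{l^{2}}{4} - \frac{l m}{4}$ ($h{\left(m,l \right)} = 6 - \frac{l m + l l}{4} = 6 - \frac{l m + l^{2}}{4} = 6 - \frac{l^{2} + l m}{4} = 6 - \left(\frac{l^{2}}{4} + \frac{l m}{4}\right) = 6 - \frac{l^{2}}{4} - \frac{l m}{4}$)
$a{\left(s \right)} + h{\left(-11,12 \right)} \left(-141\right) = 3 + \left(6 - \frac{12^{2}}{4} - 3 \left(-11\right)\right) \left(-141\right) = 3 + \left(6 - 36 + 33\right) \left(-141\right) = 3 + 3 \left(-141\right) = 3 - 423 = -420$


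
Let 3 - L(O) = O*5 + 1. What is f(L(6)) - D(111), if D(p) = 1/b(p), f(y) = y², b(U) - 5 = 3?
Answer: 6271/8 ≈ 783.88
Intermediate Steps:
b(U) = 8 (b(U) = 5 + 3 = 8)
L(O) = 2 - 5*O (L(O) = 3 - (O*5 + 1) = 3 - (5*O + 1) = 3 - (1 + 5*O) = 3 + (-1 - 5*O) = 2 - 5*O)
D(p) = ⅛ (D(p) = 1/8 = ⅛)
f(L(6)) - D(111) = (2 - 5*6)² - 1*⅛ = (2 - 30)² - ⅛ = (-28)² - ⅛ = 784 - ⅛ = 6271/8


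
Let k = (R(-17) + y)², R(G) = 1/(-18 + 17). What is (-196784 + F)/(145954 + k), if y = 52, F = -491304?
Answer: -688088/148555 ≈ -4.6319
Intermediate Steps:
R(G) = -1 (R(G) = 1/(-1) = -1)
k = 2601 (k = (-1 + 52)² = 51² = 2601)
(-196784 + F)/(145954 + k) = (-196784 - 491304)/(145954 + 2601) = -688088/148555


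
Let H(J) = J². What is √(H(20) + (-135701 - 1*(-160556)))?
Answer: √25255 ≈ 158.92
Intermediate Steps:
√(H(20) + (-135701 - 1*(-160556))) = √(20² + (-135701 - 1*(-160556))) = √(400 + (-135701 + 160556)) = √(400 + 24855) = √25255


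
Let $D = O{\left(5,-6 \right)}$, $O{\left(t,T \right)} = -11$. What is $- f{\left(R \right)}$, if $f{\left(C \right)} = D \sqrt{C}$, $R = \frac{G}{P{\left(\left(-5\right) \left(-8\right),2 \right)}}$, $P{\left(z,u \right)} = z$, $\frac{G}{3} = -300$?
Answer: $\frac{33 i \sqrt{10}}{2} \approx 52.178 i$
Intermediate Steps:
$G = -900$ ($G = 3 \left(-300\right) = -900$)
$D = -11$
$R = - \frac{45}{2}$ ($R = - \frac{900}{\left(-5\right) \left(-8\right)} = - \frac{900}{40} = \left(-900\right) \frac{1}{40} = - \frac{45}{2} \approx -22.5$)
$f{\left(C \right)} = - 11 \sqrt{C}$
$- f{\left(R \right)} = - \left(-11\right) \sqrt{- \frac{45}{2}} = - \left(-11\right) \frac{3 i \sqrt{10}}{2} = - \frac{\left(-33\right) i \sqrt{10}}{2} = \frac{33 i \sqrt{10}}{2}$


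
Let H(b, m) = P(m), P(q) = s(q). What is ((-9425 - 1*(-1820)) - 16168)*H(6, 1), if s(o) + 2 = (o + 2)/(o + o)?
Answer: 23773/2 ≈ 11887.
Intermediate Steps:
s(o) = -2 + (2 + o)/(2*o) (s(o) = -2 + (o + 2)/(o + o) = -2 + (2 + o)/((2*o)) = -2 + (2 + o)*(1/(2*o)) = -2 + (2 + o)/(2*o))
P(q) = -3/2 + 1/q
H(b, m) = -3/2 + 1/m
((-9425 - 1*(-1820)) - 16168)*H(6, 1) = ((-9425 - 1*(-1820)) - 16168)*(-3/2 + 1/1) = ((-9425 + 1820) - 16168)*(-3/2 + 1) = (-7605 - 16168)*(-½) = -23773*(-½) = 23773/2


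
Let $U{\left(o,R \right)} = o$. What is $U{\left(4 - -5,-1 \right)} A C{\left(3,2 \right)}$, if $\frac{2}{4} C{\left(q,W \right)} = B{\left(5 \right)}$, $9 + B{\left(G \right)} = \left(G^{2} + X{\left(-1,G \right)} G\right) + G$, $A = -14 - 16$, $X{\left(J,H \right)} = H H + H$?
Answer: $-92340$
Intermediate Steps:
$X{\left(J,H \right)} = H + H^{2}$ ($X{\left(J,H \right)} = H^{2} + H = H + H^{2}$)
$A = -30$
$B{\left(G \right)} = -9 + G + G^{2} + G^{2} \left(1 + G\right)$ ($B{\left(G \right)} = -9 + \left(\left(G^{2} + G \left(1 + G\right) G\right) + G\right) = -9 + \left(\left(G^{2} + G^{2} \left(1 + G\right)\right) + G\right) = -9 + \left(G + G^{2} + G^{2} \left(1 + G\right)\right) = -9 + G + G^{2} + G^{2} \left(1 + G\right)$)
$C{\left(q,W \right)} = 342$ ($C{\left(q,W \right)} = 2 \left(-9 + 5 + 5^{3} + 2 \cdot 5^{2}\right) = 2 \left(-9 + 5 + 125 + 2 \cdot 25\right) = 2 \left(-9 + 5 + 125 + 50\right) = 2 \cdot 171 = 342$)
$U{\left(4 - -5,-1 \right)} A C{\left(3,2 \right)} = \left(4 - -5\right) \left(-30\right) 342 = \left(4 + 5\right) \left(-30\right) 342 = 9 \left(-30\right) 342 = \left(-270\right) 342 = -92340$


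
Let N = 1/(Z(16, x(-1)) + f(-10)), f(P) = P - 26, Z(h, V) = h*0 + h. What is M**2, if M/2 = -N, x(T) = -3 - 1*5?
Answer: 1/100 ≈ 0.010000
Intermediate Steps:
x(T) = -8 (x(T) = -3 - 5 = -8)
Z(h, V) = h (Z(h, V) = 0 + h = h)
f(P) = -26 + P
N = -1/20 (N = 1/(16 + (-26 - 10)) = 1/(16 - 36) = 1/(-20) = -1/20 ≈ -0.050000)
M = 1/10 (M = 2*(-1*(-1/20)) = 2*(1/20) = 1/10 ≈ 0.10000)
M**2 = (1/10)**2 = 1/100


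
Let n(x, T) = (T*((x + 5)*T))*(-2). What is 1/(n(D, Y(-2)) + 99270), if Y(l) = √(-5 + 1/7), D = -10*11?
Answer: 1/98250 ≈ 1.0178e-5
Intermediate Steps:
D = -110
Y(l) = I*√238/7 (Y(l) = √(-5 + ⅐) = √(-34/7) = I*√238/7)
n(x, T) = -2*T²*(5 + x) (n(x, T) = (T*((5 + x)*T))*(-2) = (T*(T*(5 + x)))*(-2) = (T²*(5 + x))*(-2) = -2*T²*(5 + x))
1/(n(D, Y(-2)) + 99270) = 1/(2*(I*√238/7)²*(-5 - 1*(-110)) + 99270) = 1/(2*(-34/7)*(-5 + 110) + 99270) = 1/(2*(-34/7)*105 + 99270) = 1/(-1020 + 99270) = 1/98250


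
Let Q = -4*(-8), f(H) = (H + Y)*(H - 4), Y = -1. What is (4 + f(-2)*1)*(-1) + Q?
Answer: 10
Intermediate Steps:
f(H) = (-1 + H)*(-4 + H) (f(H) = (H - 1)*(H - 4) = (-1 + H)*(-4 + H))
Q = 32
(4 + f(-2)*1)*(-1) + Q = (4 + (4 + (-2)² - 5*(-2))*1)*(-1) + 32 = (4 + (4 + 4 + 10)*1)*(-1) + 32 = (4 + 18*1)*(-1) + 32 = (4 + 18)*(-1) + 32 = 22*(-1) + 32 = -22 + 32 = 10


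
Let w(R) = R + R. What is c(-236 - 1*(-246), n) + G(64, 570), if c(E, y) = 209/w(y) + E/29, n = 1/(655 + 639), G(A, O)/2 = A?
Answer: 3925189/29 ≈ 1.3535e+5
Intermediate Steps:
G(A, O) = 2*A
w(R) = 2*R
n = 1/1294 ≈ 0.00077280
c(E, y) = E/29 + 209/(2*y) (c(E, y) = 209/((2*y)) + E/29 = 209*(1/(2*y)) + E*(1/29) = 209/(2*y) + E/29 = E/29 + 209/(2*y))
c(-236 - 1*(-246), n) + G(64, 570) = ((-236 - 1*(-246))/29 + 209/(2*(1/1294))) + 2*64 = ((-236 + 246)/29 + (209/2)*1294) + 128 = ((1/29)*10 + 135223) + 128 = (10/29 + 135223) + 128 = 3921477/29 + 128 = 3925189/29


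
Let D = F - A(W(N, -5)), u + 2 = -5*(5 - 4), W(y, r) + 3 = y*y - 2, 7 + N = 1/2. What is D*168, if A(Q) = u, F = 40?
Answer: 7896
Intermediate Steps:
N = -13/2 (N = -7 + 1/2 = -7 + ½ = -13/2 ≈ -6.5000)
W(y, r) = -5 + y² (W(y, r) = -3 + (y*y - 2) = -3 + (y² - 2) = -3 + (-2 + y²) = -5 + y²)
u = -7 (u = -2 - 5*(5 - 4) = -2 - 5*1 = -2 - 5 = -7)
A(Q) = -7
D = 47 (D = 40 - 1*(-7) = 40 + 7 = 47)
D*168 = 47*168 = 7896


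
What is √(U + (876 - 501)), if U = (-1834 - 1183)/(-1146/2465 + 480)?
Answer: √515178548790630/1182054 ≈ 19.202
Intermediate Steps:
U = -7436905/1182054 (U = -3017/(-1146*1/2465 + 480) = -3017/(-1146/2465 + 480) = -3017/1182054/2465 = -3017*2465/1182054 = -7436905/1182054 ≈ -6.2915)
√(U + (876 - 501)) = √(-7436905/1182054 + (876 - 501)) = √(-7436905/1182054 + 375) = √(435833345/1182054) = √515178548790630/1182054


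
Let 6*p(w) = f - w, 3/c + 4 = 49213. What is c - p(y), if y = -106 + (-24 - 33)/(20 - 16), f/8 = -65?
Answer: 8742807/131224 ≈ 66.625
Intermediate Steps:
f = -520 (f = 8*(-65) = -520)
c = 1/16403 (c = 3/(-4 + 49213) = 3/49209 = 3*(1/49209) = 1/16403 ≈ 6.0964e-5)
y = -481/4 (y = -106 - 57/4 = -481/4 ≈ -120.25)
p(w) = -260/3 - w/6 (p(w) = (-520 - w)/6 = -260/3 - w/6)
c - p(y) = 1/16403 - (-260/3 - 1/6*(-481/4)) = 1/16403 - (-260/3 + 481/24) = 1/16403 - 1*(-533/8) = 1/16403 + 533/8 = 8742807/131224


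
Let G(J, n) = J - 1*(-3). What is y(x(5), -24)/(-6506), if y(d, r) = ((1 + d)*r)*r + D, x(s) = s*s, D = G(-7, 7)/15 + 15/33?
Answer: -2471071/1073490 ≈ -2.3019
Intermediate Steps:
G(J, n) = 3 + J (G(J, n) = J + 3 = 3 + J)
D = 31/165 (D = (3 - 7)/15 + 15/33 = -4*1/15 + 15*(1/33) = -4/15 + 5/11 = 31/165 ≈ 0.18788)
x(s) = s²
y(d, r) = 31/165 + r²*(1 + d) (y(d, r) = ((1 + d)*r)*r + 31/165 = (r*(1 + d))*r + 31/165 = r²*(1 + d) + 31/165 = 31/165 + r²*(1 + d))
y(x(5), -24)/(-6506) = (31/165 + (-24)² + 5²*(-24)²)/(-6506) = (31/165 + 576 + 25*576)*(-1/6506) = (31/165 + 576 + 14400)*(-1/6506) = (2471071/165)*(-1/6506) = -2471071/1073490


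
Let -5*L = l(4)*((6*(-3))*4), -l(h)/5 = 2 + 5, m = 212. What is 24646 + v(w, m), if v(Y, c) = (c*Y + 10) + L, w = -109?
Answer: 1044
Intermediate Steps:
l(h) = -35 (l(h) = -5*(2 + 5) = -5*7 = -35)
L = -504 (L = -(-7)*(6*(-3))*4 = -(-7)*(-18*4) = -(-7)*(-72) = -⅕*2520 = -504)
v(Y, c) = -494 + Y*c (v(Y, c) = (c*Y + 10) - 504 = (Y*c + 10) - 504 = (10 + Y*c) - 504 = -494 + Y*c)
24646 + v(w, m) = 24646 + (-494 - 109*212) = 24646 + (-494 - 23108) = 24646 - 23602 = 1044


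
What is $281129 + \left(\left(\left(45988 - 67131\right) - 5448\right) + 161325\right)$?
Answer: $415863$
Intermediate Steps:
$281129 + \left(\left(\left(45988 - 67131\right) - 5448\right) + 161325\right) = 281129 + \left(\left(-21143 - 5448\right) + 161325\right) = 281129 + \left(-26591 + 161325\right) = 281129 + 134734 = 415863$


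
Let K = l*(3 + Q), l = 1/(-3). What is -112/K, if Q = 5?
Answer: 42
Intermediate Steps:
l = -⅓ ≈ -0.33333
K = -8/3 (K = -(3 + 5)/3 = -⅓*8 = -8/3 ≈ -2.6667)
-112/K = -112/(-8/3) = -112*(-3/8) = 42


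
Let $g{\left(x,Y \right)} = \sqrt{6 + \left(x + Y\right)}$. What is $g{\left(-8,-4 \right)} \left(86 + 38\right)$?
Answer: $124 i \sqrt{6} \approx 303.74 i$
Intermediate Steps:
$g{\left(x,Y \right)} = \sqrt{6 + Y + x}$ ($g{\left(x,Y \right)} = \sqrt{6 + \left(Y + x\right)} = \sqrt{6 + Y + x}$)
$g{\left(-8,-4 \right)} \left(86 + 38\right) = \sqrt{6 - 4 - 8} \left(86 + 38\right) = \sqrt{-6} \cdot 124 = i \sqrt{6} \cdot 124 = 124 i \sqrt{6}$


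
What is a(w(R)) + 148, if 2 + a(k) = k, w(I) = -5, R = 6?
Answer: 141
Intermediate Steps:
a(k) = -2 + k
a(w(R)) + 148 = (-2 - 5) + 148 = -7 + 148 = 141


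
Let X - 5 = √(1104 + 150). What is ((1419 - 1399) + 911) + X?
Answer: 936 + √1254 ≈ 971.41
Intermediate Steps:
X = 5 + √1254 (X = 5 + √(1104 + 150) = 5 + √1254 ≈ 40.412)
((1419 - 1399) + 911) + X = ((1419 - 1399) + 911) + (5 + √1254) = (20 + 911) + (5 + √1254) = 931 + (5 + √1254) = 936 + √1254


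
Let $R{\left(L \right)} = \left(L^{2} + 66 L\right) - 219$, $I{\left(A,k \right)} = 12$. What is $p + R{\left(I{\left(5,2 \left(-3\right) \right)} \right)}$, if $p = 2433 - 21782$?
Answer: $-18632$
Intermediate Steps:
$R{\left(L \right)} = -219 + L^{2} + 66 L$
$p = -19349$
$p + R{\left(I{\left(5,2 \left(-3\right) \right)} \right)} = -19349 + \left(-219 + 12^{2} + 66 \cdot 12\right) = -19349 + \left(-219 + 144 + 792\right) = -19349 + 717 = -18632$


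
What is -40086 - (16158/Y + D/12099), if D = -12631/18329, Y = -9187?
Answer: -81664936851037607/2037332739777 ≈ -40084.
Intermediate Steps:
D = -12631/18329 (D = -12631*1/18329 = -12631/18329 ≈ -0.68913)
-40086 - (16158/Y + D/12099) = -40086 - (16158/(-9187) - 12631/18329/12099) = -40086 - (16158*(-1/9187) - 12631/18329*1/12099) = -40086 - (-16158/9187 - 12631/221762571) = -40086 - 1*(-3583355663215/2037332739777) = -40086 + 3583355663215/2037332739777 = -81664936851037607/2037332739777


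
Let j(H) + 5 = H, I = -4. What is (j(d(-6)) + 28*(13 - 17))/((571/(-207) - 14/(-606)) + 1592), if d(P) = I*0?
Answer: -2446119/33226756 ≈ -0.073619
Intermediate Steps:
d(P) = 0 (d(P) = -4*0 = 0)
j(H) = -5 + H
(j(d(-6)) + 28*(13 - 17))/((571/(-207) - 14/(-606)) + 1592) = ((-5 + 0) + 28*(13 - 17))/((571/(-207) - 14/(-606)) + 1592) = (-5 + 28*(-4))/((571*(-1/207) - 14*(-1/606)) + 1592) = (-5 - 112)/((-571/207 + 7/303) + 1592) = -117/(-57188/20907 + 1592) = -117/33226756/20907 = -117*20907/33226756 = -2446119/33226756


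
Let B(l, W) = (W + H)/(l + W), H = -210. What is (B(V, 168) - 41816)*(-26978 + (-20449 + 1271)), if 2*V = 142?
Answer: 461286110296/239 ≈ 1.9301e+9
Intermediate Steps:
V = 71 (V = (½)*142 = 71)
B(l, W) = (-210 + W)/(W + l) (B(l, W) = (W - 210)/(l + W) = (-210 + W)/(W + l))
(B(V, 168) - 41816)*(-26978 + (-20449 + 1271)) = ((-210 + 168)/(168 + 71) - 41816)*(-26978 + (-20449 + 1271)) = (-42/239 - 41816)*(-26978 - 19178) = ((1/239)*(-42) - 41816)*(-46156) = (-42/239 - 41816)*(-46156) = -9994066/239*(-46156) = 461286110296/239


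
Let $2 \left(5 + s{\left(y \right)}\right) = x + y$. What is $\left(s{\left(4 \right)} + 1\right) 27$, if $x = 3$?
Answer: $- \frac{27}{2} \approx -13.5$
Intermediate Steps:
$s{\left(y \right)} = - \frac{7}{2} + \frac{y}{2}$ ($s{\left(y \right)} = -5 + \frac{3 + y}{2} = -5 + \left(\frac{3}{2} + \frac{y}{2}\right) = - \frac{7}{2} + \frac{y}{2}$)
$\left(s{\left(4 \right)} + 1\right) 27 = \left(\left(- \frac{7}{2} + \frac{1}{2} \cdot 4\right) + 1\right) 27 = \left(\left(- \frac{7}{2} + 2\right) + 1\right) 27 = \left(- \frac{3}{2} + 1\right) 27 = \left(- \frac{1}{2}\right) 27 = - \frac{27}{2}$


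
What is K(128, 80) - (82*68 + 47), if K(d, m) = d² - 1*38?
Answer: 10723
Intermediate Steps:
K(d, m) = -38 + d² (K(d, m) = d² - 38 = -38 + d²)
K(128, 80) - (82*68 + 47) = (-38 + 128²) - (82*68 + 47) = (-38 + 16384) - (5576 + 47) = 16346 - 1*5623 = 16346 - 5623 = 10723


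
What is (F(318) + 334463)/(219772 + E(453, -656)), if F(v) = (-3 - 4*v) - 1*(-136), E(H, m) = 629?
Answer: 37036/24489 ≈ 1.5124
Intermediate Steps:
F(v) = 133 - 4*v (F(v) = (-3 - 4*v) + 136 = 133 - 4*v)
(F(318) + 334463)/(219772 + E(453, -656)) = ((133 - 4*318) + 334463)/(219772 + 629) = ((133 - 1272) + 334463)/220401 = (-1139 + 334463)*(1/220401) = 333324*(1/220401) = 37036/24489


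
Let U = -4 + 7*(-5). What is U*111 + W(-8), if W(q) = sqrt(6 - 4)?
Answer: -4329 + sqrt(2) ≈ -4327.6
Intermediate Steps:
W(q) = sqrt(2)
U = -39 (U = -4 - 35 = -39)
U*111 + W(-8) = -39*111 + sqrt(2) = -4329 + sqrt(2)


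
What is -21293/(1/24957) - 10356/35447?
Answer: -18836869047603/35447 ≈ -5.3141e+8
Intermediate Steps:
-21293/(1/24957) - 10356/35447 = -21293/1/24957 - 10356*1/35447 = -21293*24957 - 10356/35447 = -531409401 - 10356/35447 = -18836869047603/35447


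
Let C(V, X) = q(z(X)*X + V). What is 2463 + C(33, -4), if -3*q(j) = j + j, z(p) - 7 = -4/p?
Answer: 7387/3 ≈ 2462.3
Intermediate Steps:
z(p) = 7 - 4/p
q(j) = -2*j/3 (q(j) = -(j + j)/3 = -2*j/3)
C(V, X) = -2*V/3 - 2*X*(7 - 4/X)/3 (C(V, X) = -2*((7 - 4/X)*X + V)/3 = -2*(X*(7 - 4/X) + V)/3 = -2*(V + X*(7 - 4/X))/3 = -2*V/3 - 2*X*(7 - 4/X)/3)
2463 + C(33, -4) = 2463 + (8/3 - 14/3*(-4) - ⅔*33) = 2463 + (8/3 + 56/3 - 22) = 2463 - ⅔ = 7387/3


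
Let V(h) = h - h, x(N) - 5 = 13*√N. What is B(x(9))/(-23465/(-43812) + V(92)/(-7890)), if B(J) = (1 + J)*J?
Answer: 17349552/4693 ≈ 3696.9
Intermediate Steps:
x(N) = 5 + 13*√N
B(J) = J*(1 + J)
V(h) = 0
B(x(9))/(-23465/(-43812) + V(92)/(-7890)) = ((5 + 13*√9)*(1 + (5 + 13*√9)))/(-23465/(-43812) + 0/(-7890)) = ((5 + 13*3)*(1 + (5 + 13*3)))/(-23465*(-1/43812) + 0*(-1/7890)) = ((5 + 39)*(1 + (5 + 39)))/(23465/43812 + 0) = (44*(1 + 44))/(23465/43812) = (44*45)*(43812/23465) = 1980*(43812/23465) = 17349552/4693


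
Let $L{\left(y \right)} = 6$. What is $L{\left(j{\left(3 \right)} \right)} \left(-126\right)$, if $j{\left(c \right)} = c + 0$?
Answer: $-756$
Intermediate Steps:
$j{\left(c \right)} = c$
$L{\left(j{\left(3 \right)} \right)} \left(-126\right) = 6 \left(-126\right) = -756$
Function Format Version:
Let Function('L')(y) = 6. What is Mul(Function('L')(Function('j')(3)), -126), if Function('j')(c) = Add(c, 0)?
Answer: -756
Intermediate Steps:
Function('j')(c) = c
Mul(Function('L')(Function('j')(3)), -126) = Mul(6, -126) = -756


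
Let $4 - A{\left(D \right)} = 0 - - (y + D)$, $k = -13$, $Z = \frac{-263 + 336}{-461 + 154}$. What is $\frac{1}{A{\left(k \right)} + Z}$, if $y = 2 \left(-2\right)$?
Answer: $\frac{307}{6374} \approx 0.048164$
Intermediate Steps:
$Z = - \frac{73}{307}$ ($Z = \frac{73}{-307} = 73 \left(- \frac{1}{307}\right) = - \frac{73}{307} \approx -0.23779$)
$y = -4$
$A{\left(D \right)} = 8 - D$ ($A{\left(D \right)} = 4 - \left(0 - - (-4 + D)\right) = 4 - \left(0 - \left(4 - D\right)\right) = 4 - \left(0 + \left(-4 + D\right)\right) = 4 - \left(-4 + D\right) = 8 - D$)
$\frac{1}{A{\left(k \right)} + Z} = \frac{1}{\left(8 - -13\right) - \frac{73}{307}} = \frac{1}{\left(8 + 13\right) - \frac{73}{307}} = \frac{1}{21 - \frac{73}{307}} = \frac{1}{\frac{6374}{307}} = \frac{307}{6374}$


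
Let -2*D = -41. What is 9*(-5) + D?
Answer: -49/2 ≈ -24.500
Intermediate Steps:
D = 41/2 (D = -½*(-41) = 41/2 ≈ 20.500)
9*(-5) + D = 9*(-5) + 41/2 = -45 + 41/2 = -49/2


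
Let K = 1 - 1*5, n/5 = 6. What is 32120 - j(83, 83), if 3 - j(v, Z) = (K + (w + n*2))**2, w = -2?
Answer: 35033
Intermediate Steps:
n = 30 (n = 5*6 = 30)
K = -4 (K = 1 - 5 = -4)
j(v, Z) = -2913 (j(v, Z) = 3 - (-4 + (-2 + 30*2))**2 = 3 - (-4 + (-2 + 60))**2 = 3 - (-4 + 58)**2 = 3 - 1*54**2 = 3 - 1*2916 = 3 - 2916 = -2913)
32120 - j(83, 83) = 32120 - 1*(-2913) = 32120 + 2913 = 35033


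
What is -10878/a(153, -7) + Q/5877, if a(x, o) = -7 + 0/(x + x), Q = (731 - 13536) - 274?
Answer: 9119779/5877 ≈ 1551.8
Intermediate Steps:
Q = -13079 (Q = -12805 - 274 = -13079)
a(x, o) = -7 (a(x, o) = -7 + 0/((2*x)) = -7 + 0*(1/(2*x)) = -7 + 0 = -7)
-10878/a(153, -7) + Q/5877 = -10878/(-7) - 13079/5877 = -10878*(-⅐) - 13079*1/5877 = 1554 - 13079/5877 = 9119779/5877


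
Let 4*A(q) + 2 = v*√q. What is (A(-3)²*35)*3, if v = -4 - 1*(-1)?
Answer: -2415/16 + 315*I*√3/4 ≈ -150.94 + 136.4*I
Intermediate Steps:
v = -3 (v = -4 + 1 = -3)
A(q) = -½ - 3*√q/4 (A(q) = -½ + (-3*√q)/4 = -½ - 3*√q/4)
(A(-3)²*35)*3 = ((-½ - 3*I*√3/4)²*35)*3 = (35*(-½ - 3*I*√3/4)²)*3 = 105*(-½ - 3*I*√3/4)²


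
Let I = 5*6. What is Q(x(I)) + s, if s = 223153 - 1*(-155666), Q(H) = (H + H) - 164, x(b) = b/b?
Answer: 378657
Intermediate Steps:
I = 30
x(b) = 1
Q(H) = -164 + 2*H (Q(H) = 2*H - 164 = -164 + 2*H)
s = 378819 (s = 223153 + 155666 = 378819)
Q(x(I)) + s = (-164 + 2*1) + 378819 = (-164 + 2) + 378819 = -162 + 378819 = 378657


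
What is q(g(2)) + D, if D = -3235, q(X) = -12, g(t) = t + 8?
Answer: -3247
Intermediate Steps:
g(t) = 8 + t
q(g(2)) + D = -12 - 3235 = -3247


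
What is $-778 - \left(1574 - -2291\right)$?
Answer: $-4643$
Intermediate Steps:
$-778 - \left(1574 - -2291\right) = -778 - \left(1574 + 2291\right) = -778 - 3865 = -4643$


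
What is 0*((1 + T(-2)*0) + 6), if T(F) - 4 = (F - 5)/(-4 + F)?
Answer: 0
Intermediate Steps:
T(F) = 4 + (-5 + F)/(-4 + F) (T(F) = 4 + (F - 5)/(-4 + F) = 4 + (-5 + F)/(-4 + F))
0*((1 + T(-2)*0) + 6) = 0*((1 + ((-21 + 5*(-2))/(-4 - 2))*0) + 6) = 0*((1 + ((-21 - 10)/(-6))*0) + 6) = 0*((1 - 1/6*(-31)*0) + 6) = 0*((1 + (31/6)*0) + 6) = 0*((1 + 0) + 6) = 0*(1 + 6) = 0*7 = 0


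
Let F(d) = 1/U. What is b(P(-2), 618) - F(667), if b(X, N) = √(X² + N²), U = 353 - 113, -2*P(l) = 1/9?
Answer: -1/240 + √123743377/18 ≈ 618.00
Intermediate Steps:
P(l) = -1/18 (P(l) = -½/9 = -½*⅑ = -1/18)
U = 240
b(X, N) = √(N² + X²)
F(d) = 1/240
b(P(-2), 618) - F(667) = √(618² + (-1/18)²) - 1*1/240 = √(381924 + 1/324) - 1/240 = √(123743377/324) - 1/240 = √123743377/18 - 1/240 = -1/240 + √123743377/18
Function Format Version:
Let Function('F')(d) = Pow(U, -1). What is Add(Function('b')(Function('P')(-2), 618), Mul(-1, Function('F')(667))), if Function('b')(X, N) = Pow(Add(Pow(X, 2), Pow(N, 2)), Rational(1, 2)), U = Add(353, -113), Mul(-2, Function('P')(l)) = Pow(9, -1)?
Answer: Add(Rational(-1, 240), Mul(Rational(1, 18), Pow(123743377, Rational(1, 2)))) ≈ 618.00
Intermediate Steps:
Function('P')(l) = Rational(-1, 18) (Function('P')(l) = Mul(Rational(-1, 2), Pow(9, -1)) = Mul(Rational(-1, 2), Rational(1, 9)) = Rational(-1, 18))
U = 240
Function('b')(X, N) = Pow(Add(Pow(N, 2), Pow(X, 2)), Rational(1, 2))
Function('F')(d) = Rational(1, 240) (Function('F')(d) = Pow(240, -1) = Rational(1, 240))
Add(Function('b')(Function('P')(-2), 618), Mul(-1, Function('F')(667))) = Add(Pow(Add(Pow(618, 2), Pow(Rational(-1, 18), 2)), Rational(1, 2)), Mul(-1, Rational(1, 240))) = Add(Pow(Add(381924, Rational(1, 324)), Rational(1, 2)), Rational(-1, 240)) = Add(Pow(Rational(123743377, 324), Rational(1, 2)), Rational(-1, 240)) = Add(Mul(Rational(1, 18), Pow(123743377, Rational(1, 2))), Rational(-1, 240)) = Add(Rational(-1, 240), Mul(Rational(1, 18), Pow(123743377, Rational(1, 2))))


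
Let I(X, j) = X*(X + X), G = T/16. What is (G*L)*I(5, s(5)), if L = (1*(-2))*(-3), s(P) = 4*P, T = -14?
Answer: -525/2 ≈ -262.50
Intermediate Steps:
G = -7/8 (G = -14/16 = -14*1/16 = -7/8 ≈ -0.87500)
I(X, j) = 2*X² (I(X, j) = X*(2*X) = 2*X²)
L = 6 (L = -2*(-3) = 6)
(G*L)*I(5, s(5)) = (-7/8*6)*(2*5²) = -21*25/2 = -21/4*50 = -525/2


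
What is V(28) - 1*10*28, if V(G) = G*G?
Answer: 504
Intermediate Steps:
V(G) = G**2
V(28) - 1*10*28 = 28**2 - 1*10*28 = 784 - 10*28 = 784 - 280 = 504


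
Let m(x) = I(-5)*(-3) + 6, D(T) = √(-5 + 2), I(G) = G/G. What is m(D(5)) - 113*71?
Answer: -8020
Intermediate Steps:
I(G) = 1
D(T) = I*√3 (D(T) = √(-3) = I*√3)
m(x) = 3 (m(x) = 1*(-3) + 6 = -3 + 6 = 3)
m(D(5)) - 113*71 = 3 - 113*71 = 3 - 8023 = -8020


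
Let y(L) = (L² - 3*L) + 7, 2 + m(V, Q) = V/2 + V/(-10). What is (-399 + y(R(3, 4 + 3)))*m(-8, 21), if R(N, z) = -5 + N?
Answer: 9932/5 ≈ 1986.4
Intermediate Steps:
m(V, Q) = -2 + 2*V/5 (m(V, Q) = -2 + (V/2 + V/(-10)) = -2 + (V*(½) + V*(-⅒)) = -2 + (V/2 - V/10) = -2 + 2*V/5)
y(L) = 7 + L² - 3*L
(-399 + y(R(3, 4 + 3)))*m(-8, 21) = (-399 + (7 + (-5 + 3)² - 3*(-5 + 3)))*(-2 + (⅖)*(-8)) = (-399 + (7 + (-2)² - 3*(-2)))*(-2 - 16/5) = (-399 + (7 + 4 + 6))*(-26/5) = (-399 + 17)*(-26/5) = -382*(-26/5) = 9932/5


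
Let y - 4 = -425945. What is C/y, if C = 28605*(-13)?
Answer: 371865/425941 ≈ 0.87304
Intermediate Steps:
C = -371865
y = -425941 (y = 4 - 425945 = -425941)
C/y = -371865/(-425941) = -371865*(-1/425941) = 371865/425941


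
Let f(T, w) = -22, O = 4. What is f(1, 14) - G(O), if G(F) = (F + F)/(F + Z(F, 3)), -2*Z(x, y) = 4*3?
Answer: -18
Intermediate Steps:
Z(x, y) = -6 (Z(x, y) = -2*3 = -½*12 = -6)
G(F) = 2*F/(-6 + F) (G(F) = (F + F)/(F - 6) = (2*F)/(-6 + F) = 2*F/(-6 + F))
f(1, 14) - G(O) = -22 - 2*4/(-6 + 4) = -22 - 2*4/(-2) = -22 - 2*4*(-1)/2 = -22 - 1*(-4) = -22 + 4 = -18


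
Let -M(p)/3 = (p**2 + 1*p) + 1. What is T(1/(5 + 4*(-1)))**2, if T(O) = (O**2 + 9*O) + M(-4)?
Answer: 841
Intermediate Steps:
M(p) = -3 - 3*p - 3*p**2 (M(p) = -3*((p**2 + 1*p) + 1) = -3*((p**2 + p) + 1) = -3*((p + p**2) + 1) = -3*(1 + p + p**2) = -3 - 3*p - 3*p**2)
T(O) = -39 + O**2 + 9*O (T(O) = (O**2 + 9*O) + (-3 - 3*(-4) - 3*(-4)**2) = (O**2 + 9*O) + (-3 + 12 - 3*16) = (O**2 + 9*O) + (-3 + 12 - 48) = (O**2 + 9*O) - 39 = -39 + O**2 + 9*O)
T(1/(5 + 4*(-1)))**2 = (-39 + (1/(5 + 4*(-1)))**2 + 9/(5 + 4*(-1)))**2 = (-39 + (1/(5 - 4))**2 + 9/(5 - 4))**2 = (-39 + (1/1)**2 + 9/1)**2 = (-39 + 1**2 + 9*1)**2 = (-39 + 1 + 9)**2 = (-29)**2 = 841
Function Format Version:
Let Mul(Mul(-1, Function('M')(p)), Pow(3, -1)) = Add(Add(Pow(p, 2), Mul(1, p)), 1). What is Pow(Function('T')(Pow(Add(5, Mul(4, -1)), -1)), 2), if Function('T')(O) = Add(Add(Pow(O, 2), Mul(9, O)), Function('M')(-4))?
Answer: 841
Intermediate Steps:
Function('M')(p) = Add(-3, Mul(-3, p), Mul(-3, Pow(p, 2))) (Function('M')(p) = Mul(-3, Add(Add(Pow(p, 2), Mul(1, p)), 1)) = Mul(-3, Add(Add(Pow(p, 2), p), 1)) = Mul(-3, Add(Add(p, Pow(p, 2)), 1)) = Mul(-3, Add(1, p, Pow(p, 2))) = Add(-3, Mul(-3, p), Mul(-3, Pow(p, 2))))
Function('T')(O) = Add(-39, Pow(O, 2), Mul(9, O)) (Function('T')(O) = Add(Add(Pow(O, 2), Mul(9, O)), Add(-3, Mul(-3, -4), Mul(-3, Pow(-4, 2)))) = Add(Add(Pow(O, 2), Mul(9, O)), Add(-3, 12, Mul(-3, 16))) = Add(Add(Pow(O, 2), Mul(9, O)), Add(-3, 12, -48)) = Add(Add(Pow(O, 2), Mul(9, O)), -39) = Add(-39, Pow(O, 2), Mul(9, O)))
Pow(Function('T')(Pow(Add(5, Mul(4, -1)), -1)), 2) = Pow(Add(-39, Pow(Pow(Add(5, Mul(4, -1)), -1), 2), Mul(9, Pow(Add(5, Mul(4, -1)), -1))), 2) = Pow(Add(-39, Pow(Pow(Add(5, -4), -1), 2), Mul(9, Pow(Add(5, -4), -1))), 2) = Pow(Add(-39, Pow(Pow(1, -1), 2), Mul(9, Pow(1, -1))), 2) = Pow(Add(-39, Pow(1, 2), Mul(9, 1)), 2) = Pow(Add(-39, 1, 9), 2) = Pow(-29, 2) = 841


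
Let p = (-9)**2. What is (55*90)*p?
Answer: 400950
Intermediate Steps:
p = 81
(55*90)*p = (55*90)*81 = 4950*81 = 400950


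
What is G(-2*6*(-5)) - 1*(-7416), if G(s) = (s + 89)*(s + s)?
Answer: 25296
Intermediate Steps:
G(s) = 2*s*(89 + s) (G(s) = (89 + s)*(2*s) = 2*s*(89 + s))
G(-2*6*(-5)) - 1*(-7416) = 2*(-2*6*(-5))*(89 - 2*6*(-5)) - 1*(-7416) = 2*(-12*(-5))*(89 - 12*(-5)) + 7416 = 2*60*(89 + 60) + 7416 = 2*60*149 + 7416 = 17880 + 7416 = 25296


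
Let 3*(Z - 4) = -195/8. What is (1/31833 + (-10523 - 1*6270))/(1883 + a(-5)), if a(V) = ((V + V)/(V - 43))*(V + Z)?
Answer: -34212580352/3832385481 ≈ -8.9272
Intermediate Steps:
Z = -33/8 (Z = 4 + (-195/8)/3 = 4 + (-195*⅛)/3 = 4 + (⅓)*(-195/8) = 4 - 65/8 = -33/8 ≈ -4.1250)
a(V) = 2*V*(-33/8 + V)/(-43 + V) (a(V) = ((V + V)/(V - 43))*(V - 33/8) = ((2*V)/(-43 + V))*(-33/8 + V) = (2*V/(-43 + V))*(-33/8 + V) = 2*V*(-33/8 + V)/(-43 + V))
(1/31833 + (-10523 - 1*6270))/(1883 + a(-5)) = (1/31833 + (-10523 - 1*6270))/(1883 + (¼)*(-5)*(-33 + 8*(-5))/(-43 - 5)) = (1/31833 + (-10523 - 6270))/(1883 + (¼)*(-5)*(-33 - 40)/(-48)) = (1/31833 - 16793)/(1883 + (¼)*(-5)*(-1/48)*(-73)) = -534571568/(31833*(1883 - 365/192)) = -534571568/(31833*361171/192) = -534571568/31833*192/361171 = -34212580352/3832385481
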